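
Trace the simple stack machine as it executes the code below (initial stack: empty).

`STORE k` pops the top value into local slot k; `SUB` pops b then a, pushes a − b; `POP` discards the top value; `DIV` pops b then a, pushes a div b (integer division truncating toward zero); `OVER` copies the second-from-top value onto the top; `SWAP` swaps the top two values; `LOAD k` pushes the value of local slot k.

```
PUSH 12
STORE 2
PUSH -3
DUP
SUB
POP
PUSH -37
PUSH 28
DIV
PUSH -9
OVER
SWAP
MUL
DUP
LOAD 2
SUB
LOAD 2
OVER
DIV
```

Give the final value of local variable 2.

12

PUSH 12   [12]
STORE 2   []
PUSH -3   [-3]
DUP       [-3, -3]
SUB       [0]
POP       []
PUSH -37  [-37]
PUSH 28   [-37, 28]
DIV       [-1]
PUSH -9   [-1, -9]
OVER      [-1, -9, -1]
SWAP      [-1, -1, -9]
MUL       [-1, 9]
DUP       [-1, 9, 9]
LOAD 2    [-1, 9, 9, 12]
SUB       [-1, 9, -3]
LOAD 2    [-1, 9, -3, 12]
OVER      [-1, 9, -3, 12, -3]
DIV       [-1, 9, -3, -4]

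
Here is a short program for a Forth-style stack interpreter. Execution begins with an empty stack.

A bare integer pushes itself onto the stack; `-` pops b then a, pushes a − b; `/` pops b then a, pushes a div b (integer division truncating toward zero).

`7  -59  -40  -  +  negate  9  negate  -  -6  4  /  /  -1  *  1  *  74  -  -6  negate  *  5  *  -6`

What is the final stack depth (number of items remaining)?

7      → 7
-59    → 7 -59
-40    → 7 -59 -40
-      → 7 -19
+      → -12
negate → 12
9      → 12 9
negate → 12 -9
-      → 21
-6     → 21 -6
4      → 21 -6 4
/      → 21 -1
/      → -21
-1     → -21 -1
*      → 21
1      → 21 1
*      → 21
74     → 21 74
-      → -53
-6     → -53 -6
negate → -53 6
*      → -318
5      → -318 5
*      → -1590
-6     → -1590 -6

2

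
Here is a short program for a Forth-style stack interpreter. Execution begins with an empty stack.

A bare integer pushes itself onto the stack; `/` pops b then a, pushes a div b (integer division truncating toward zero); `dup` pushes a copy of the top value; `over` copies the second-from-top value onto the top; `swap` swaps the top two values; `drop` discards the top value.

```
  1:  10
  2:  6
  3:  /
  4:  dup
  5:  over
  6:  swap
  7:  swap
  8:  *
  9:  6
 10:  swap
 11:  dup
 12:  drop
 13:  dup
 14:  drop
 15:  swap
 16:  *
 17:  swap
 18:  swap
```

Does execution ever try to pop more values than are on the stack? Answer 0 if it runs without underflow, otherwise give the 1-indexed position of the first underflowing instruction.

10   → [10]
6    → [10, 6]
/    → [1]
dup  → [1, 1]
over → [1, 1, 1]
swap → [1, 1, 1]
swap → [1, 1, 1]
*    → [1, 1]
6    → [1, 1, 6]
swap → [1, 6, 1]
dup  → [1, 6, 1, 1]
drop → [1, 6, 1]
dup  → [1, 6, 1, 1]
drop → [1, 6, 1]
swap → [1, 1, 6]
*    → [1, 6]
swap → [6, 1]
swap → [1, 6]

0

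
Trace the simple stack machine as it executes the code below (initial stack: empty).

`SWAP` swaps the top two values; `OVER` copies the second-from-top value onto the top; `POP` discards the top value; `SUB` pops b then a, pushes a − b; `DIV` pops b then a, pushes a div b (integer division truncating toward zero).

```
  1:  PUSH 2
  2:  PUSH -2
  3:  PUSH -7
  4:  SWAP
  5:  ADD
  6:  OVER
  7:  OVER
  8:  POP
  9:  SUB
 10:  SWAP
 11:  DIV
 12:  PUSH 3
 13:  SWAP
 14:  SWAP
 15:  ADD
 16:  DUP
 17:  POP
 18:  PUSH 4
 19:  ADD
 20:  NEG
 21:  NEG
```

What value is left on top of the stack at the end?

PUSH 2   2
PUSH -2  2 -2
PUSH -7  2 -2 -7
SWAP     2 -7 -2
ADD      2 -9
OVER     2 -9 2
OVER     2 -9 2 -9
POP      2 -9 2
SUB      2 -11
SWAP     -11 2
DIV      -5
PUSH 3   -5 3
SWAP     3 -5
SWAP     -5 3
ADD      -2
DUP      -2 -2
POP      -2
PUSH 4   -2 4
ADD      2
NEG      -2
NEG      2

2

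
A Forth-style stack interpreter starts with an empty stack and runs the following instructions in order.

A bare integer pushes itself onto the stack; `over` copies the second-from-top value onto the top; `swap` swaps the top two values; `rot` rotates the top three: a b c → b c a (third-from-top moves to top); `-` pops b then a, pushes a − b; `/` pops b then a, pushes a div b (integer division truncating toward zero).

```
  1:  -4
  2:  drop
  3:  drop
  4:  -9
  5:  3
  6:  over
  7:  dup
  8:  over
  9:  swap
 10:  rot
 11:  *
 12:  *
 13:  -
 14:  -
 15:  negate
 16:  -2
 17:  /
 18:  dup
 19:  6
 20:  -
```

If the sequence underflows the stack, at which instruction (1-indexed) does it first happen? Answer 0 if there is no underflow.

-4   -> [-4]
drop -> []
drop  — needs 1 operand, stack has 0 → underflow

3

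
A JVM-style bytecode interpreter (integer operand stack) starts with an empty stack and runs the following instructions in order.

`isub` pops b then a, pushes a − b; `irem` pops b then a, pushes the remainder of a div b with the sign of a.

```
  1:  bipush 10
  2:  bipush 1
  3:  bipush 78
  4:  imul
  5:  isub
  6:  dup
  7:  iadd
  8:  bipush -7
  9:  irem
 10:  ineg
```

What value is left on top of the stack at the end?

bipush 10 → [10]
bipush 1  → [10, 1]
bipush 78 → [10, 1, 78]
imul      → [10, 78]
isub      → [-68]
dup       → [-68, -68]
iadd      → [-136]
bipush -7 → [-136, -7]
irem      → [-3]
ineg      → [3]

3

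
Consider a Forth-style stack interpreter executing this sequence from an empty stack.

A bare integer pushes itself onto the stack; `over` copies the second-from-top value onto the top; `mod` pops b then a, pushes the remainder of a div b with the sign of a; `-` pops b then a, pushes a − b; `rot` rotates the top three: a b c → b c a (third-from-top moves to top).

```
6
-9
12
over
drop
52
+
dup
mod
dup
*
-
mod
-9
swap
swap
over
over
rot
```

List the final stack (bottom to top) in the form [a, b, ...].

6    -> [6]
-9   -> [6, -9]
12   -> [6, -9, 12]
over -> [6, -9, 12, -9]
drop -> [6, -9, 12]
52   -> [6, -9, 12, 52]
+    -> [6, -9, 64]
dup  -> [6, -9, 64, 64]
mod  -> [6, -9, 0]
dup  -> [6, -9, 0, 0]
*    -> [6, -9, 0]
-    -> [6, -9]
mod  -> [6]
-9   -> [6, -9]
swap -> [-9, 6]
swap -> [6, -9]
over -> [6, -9, 6]
over -> [6, -9, 6, -9]
rot  -> [6, 6, -9, -9]

[6, 6, -9, -9]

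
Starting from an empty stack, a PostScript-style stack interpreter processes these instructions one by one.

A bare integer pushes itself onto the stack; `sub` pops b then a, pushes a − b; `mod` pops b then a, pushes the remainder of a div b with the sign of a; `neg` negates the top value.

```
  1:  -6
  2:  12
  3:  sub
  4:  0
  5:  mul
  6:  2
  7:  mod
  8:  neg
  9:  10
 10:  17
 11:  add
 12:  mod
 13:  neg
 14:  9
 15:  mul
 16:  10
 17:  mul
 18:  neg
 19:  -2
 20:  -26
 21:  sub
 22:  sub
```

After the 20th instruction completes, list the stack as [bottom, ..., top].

[0, -2, -26]

-6  → -6
12  → -6 12
sub → -18
0   → -18 0
mul → 0
2   → 0 2
mod → 0
neg → 0
10  → 0 10
17  → 0 10 17
add → 0 27
mod → 0
neg → 0
9   → 0 9
mul → 0
10  → 0 10
mul → 0
neg → 0
-2  → 0 -2
-26 → 0 -2 -26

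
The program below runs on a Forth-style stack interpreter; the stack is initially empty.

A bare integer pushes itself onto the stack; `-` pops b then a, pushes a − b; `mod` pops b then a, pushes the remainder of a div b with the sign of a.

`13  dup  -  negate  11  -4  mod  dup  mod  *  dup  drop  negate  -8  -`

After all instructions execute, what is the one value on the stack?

13     -> [13]
dup    -> [13, 13]
-      -> [0]
negate -> [0]
11     -> [0, 11]
-4     -> [0, 11, -4]
mod    -> [0, 3]
dup    -> [0, 3, 3]
mod    -> [0, 0]
*      -> [0]
dup    -> [0, 0]
drop   -> [0]
negate -> [0]
-8     -> [0, -8]
-      -> [8]

8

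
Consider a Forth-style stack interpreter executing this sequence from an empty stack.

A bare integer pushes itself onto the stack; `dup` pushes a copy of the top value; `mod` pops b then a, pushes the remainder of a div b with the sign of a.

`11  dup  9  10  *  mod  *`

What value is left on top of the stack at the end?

121

11  -> [11]
dup -> [11, 11]
9   -> [11, 11, 9]
10  -> [11, 11, 9, 10]
*   -> [11, 11, 90]
mod -> [11, 11]
*   -> [121]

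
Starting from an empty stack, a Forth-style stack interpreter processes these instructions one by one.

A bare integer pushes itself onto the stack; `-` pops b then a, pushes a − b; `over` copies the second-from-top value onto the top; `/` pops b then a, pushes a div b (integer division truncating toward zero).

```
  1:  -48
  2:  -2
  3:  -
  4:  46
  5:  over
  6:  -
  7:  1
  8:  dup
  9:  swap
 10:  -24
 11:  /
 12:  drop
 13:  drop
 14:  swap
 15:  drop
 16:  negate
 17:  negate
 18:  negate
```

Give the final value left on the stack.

-92

-48    : -48
-2     : -48 -2
-      : -46
46     : -46 46
over   : -46 46 -46
-      : -46 92
1      : -46 92 1
dup    : -46 92 1 1
swap   : -46 92 1 1
-24    : -46 92 1 1 -24
/      : -46 92 1 0
drop   : -46 92 1
drop   : -46 92
swap   : 92 -46
drop   : 92
negate : -92
negate : 92
negate : -92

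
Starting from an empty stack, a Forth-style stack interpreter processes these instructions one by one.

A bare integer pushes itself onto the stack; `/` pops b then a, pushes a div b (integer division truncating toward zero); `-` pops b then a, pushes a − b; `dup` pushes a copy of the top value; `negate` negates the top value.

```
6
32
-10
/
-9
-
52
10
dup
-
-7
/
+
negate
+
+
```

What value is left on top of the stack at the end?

6      → 6
32     → 6 32
-10    → 6 32 -10
/      → 6 -3
-9     → 6 -3 -9
-      → 6 6
52     → 6 6 52
10     → 6 6 52 10
dup    → 6 6 52 10 10
-      → 6 6 52 0
-7     → 6 6 52 0 -7
/      → 6 6 52 0
+      → 6 6 52
negate → 6 6 -52
+      → 6 -46
+      → -40

-40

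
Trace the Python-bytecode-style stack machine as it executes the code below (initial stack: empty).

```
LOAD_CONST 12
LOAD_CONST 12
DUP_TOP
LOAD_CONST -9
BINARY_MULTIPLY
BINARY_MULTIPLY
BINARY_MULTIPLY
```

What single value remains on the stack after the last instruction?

LOAD_CONST 12    12
LOAD_CONST 12    12 12
DUP_TOP          12 12 12
LOAD_CONST -9    12 12 12 -9
BINARY_MULTIPLY  12 12 -108
BINARY_MULTIPLY  12 -1296
BINARY_MULTIPLY  -15552

-15552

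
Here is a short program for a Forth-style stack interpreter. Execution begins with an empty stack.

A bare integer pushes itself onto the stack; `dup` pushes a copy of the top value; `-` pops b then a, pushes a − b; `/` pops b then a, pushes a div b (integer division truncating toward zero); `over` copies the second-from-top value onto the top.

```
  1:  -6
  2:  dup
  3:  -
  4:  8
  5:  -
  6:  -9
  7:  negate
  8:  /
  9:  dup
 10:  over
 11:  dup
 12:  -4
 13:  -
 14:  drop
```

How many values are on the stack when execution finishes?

-6      [-6]
dup     [-6, -6]
-       [0]
8       [0, 8]
-       [-8]
-9      [-8, -9]
negate  [-8, 9]
/       [0]
dup     [0, 0]
over    [0, 0, 0]
dup     [0, 0, 0, 0]
-4      [0, 0, 0, 0, -4]
-       [0, 0, 0, 4]
drop    [0, 0, 0]

3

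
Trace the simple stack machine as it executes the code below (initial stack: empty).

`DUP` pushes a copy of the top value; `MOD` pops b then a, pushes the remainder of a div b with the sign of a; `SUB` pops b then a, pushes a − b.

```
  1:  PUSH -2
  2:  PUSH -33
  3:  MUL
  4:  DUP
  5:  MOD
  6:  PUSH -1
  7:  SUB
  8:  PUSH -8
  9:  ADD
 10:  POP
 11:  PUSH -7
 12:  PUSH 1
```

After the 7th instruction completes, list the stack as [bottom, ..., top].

[1]

PUSH -2   [-2]
PUSH -33  [-2, -33]
MUL       [66]
DUP       [66, 66]
MOD       [0]
PUSH -1   [0, -1]
SUB       [1]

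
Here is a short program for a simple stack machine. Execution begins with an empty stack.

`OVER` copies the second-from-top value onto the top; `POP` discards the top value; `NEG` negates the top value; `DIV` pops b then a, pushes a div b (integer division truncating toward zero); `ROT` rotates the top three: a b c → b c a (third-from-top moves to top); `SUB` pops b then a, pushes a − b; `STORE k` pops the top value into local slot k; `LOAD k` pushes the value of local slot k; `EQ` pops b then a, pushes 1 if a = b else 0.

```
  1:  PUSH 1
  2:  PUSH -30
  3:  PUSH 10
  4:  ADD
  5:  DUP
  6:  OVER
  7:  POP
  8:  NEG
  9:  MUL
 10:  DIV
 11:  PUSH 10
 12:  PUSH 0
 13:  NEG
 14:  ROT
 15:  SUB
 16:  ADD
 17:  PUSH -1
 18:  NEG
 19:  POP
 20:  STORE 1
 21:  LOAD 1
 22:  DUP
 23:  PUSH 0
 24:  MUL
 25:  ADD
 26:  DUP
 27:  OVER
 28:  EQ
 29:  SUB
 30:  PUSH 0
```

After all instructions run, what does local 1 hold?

PUSH 1   -> [1]
PUSH -30 -> [1, -30]
PUSH 10  -> [1, -30, 10]
ADD      -> [1, -20]
DUP      -> [1, -20, -20]
OVER     -> [1, -20, -20, -20]
POP      -> [1, -20, -20]
NEG      -> [1, -20, 20]
MUL      -> [1, -400]
DIV      -> [0]
PUSH 10  -> [0, 10]
PUSH 0   -> [0, 10, 0]
NEG      -> [0, 10, 0]
ROT      -> [10, 0, 0]
SUB      -> [10, 0]
ADD      -> [10]
PUSH -1  -> [10, -1]
NEG      -> [10, 1]
POP      -> [10]
STORE 1  -> []
LOAD 1   -> [10]
DUP      -> [10, 10]
PUSH 0   -> [10, 10, 0]
MUL      -> [10, 0]
ADD      -> [10]
DUP      -> [10, 10]
OVER     -> [10, 10, 10]
EQ       -> [10, 1]
SUB      -> [9]
PUSH 0   -> [9, 0]

10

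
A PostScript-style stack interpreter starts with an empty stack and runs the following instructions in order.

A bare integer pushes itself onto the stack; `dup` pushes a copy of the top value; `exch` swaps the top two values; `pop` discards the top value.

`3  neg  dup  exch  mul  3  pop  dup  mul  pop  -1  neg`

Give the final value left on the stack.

3    → [3]
neg  → [-3]
dup  → [-3, -3]
exch → [-3, -3]
mul  → [9]
3    → [9, 3]
pop  → [9]
dup  → [9, 9]
mul  → [81]
pop  → []
-1   → [-1]
neg  → [1]

1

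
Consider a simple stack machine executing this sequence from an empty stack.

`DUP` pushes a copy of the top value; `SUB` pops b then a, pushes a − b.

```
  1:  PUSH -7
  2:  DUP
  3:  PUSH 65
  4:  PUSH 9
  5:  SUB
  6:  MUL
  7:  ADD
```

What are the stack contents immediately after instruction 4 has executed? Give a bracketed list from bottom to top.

[-7, -7, 65, 9]

PUSH -7 -> [-7]
DUP     -> [-7, -7]
PUSH 65 -> [-7, -7, 65]
PUSH 9  -> [-7, -7, 65, 9]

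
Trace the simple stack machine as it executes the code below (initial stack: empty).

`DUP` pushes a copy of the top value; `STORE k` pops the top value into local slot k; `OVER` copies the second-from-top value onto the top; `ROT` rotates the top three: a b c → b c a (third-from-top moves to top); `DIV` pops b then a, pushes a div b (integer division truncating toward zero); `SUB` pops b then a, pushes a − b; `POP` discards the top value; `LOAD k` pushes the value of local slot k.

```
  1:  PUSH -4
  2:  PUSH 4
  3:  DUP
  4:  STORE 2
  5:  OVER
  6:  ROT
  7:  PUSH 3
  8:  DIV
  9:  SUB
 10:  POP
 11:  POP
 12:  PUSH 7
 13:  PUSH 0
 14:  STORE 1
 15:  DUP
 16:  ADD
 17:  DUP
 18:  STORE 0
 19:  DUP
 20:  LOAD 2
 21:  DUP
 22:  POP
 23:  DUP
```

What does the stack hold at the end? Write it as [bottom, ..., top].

[14, 14, 4, 4]

PUSH -4 -> [-4]
PUSH 4  -> [-4, 4]
DUP     -> [-4, 4, 4]
STORE 2 -> [-4, 4]
OVER    -> [-4, 4, -4]
ROT     -> [4, -4, -4]
PUSH 3  -> [4, -4, -4, 3]
DIV     -> [4, -4, -1]
SUB     -> [4, -3]
POP     -> [4]
POP     -> []
PUSH 7  -> [7]
PUSH 0  -> [7, 0]
STORE 1 -> [7]
DUP     -> [7, 7]
ADD     -> [14]
DUP     -> [14, 14]
STORE 0 -> [14]
DUP     -> [14, 14]
LOAD 2  -> [14, 14, 4]
DUP     -> [14, 14, 4, 4]
POP     -> [14, 14, 4]
DUP     -> [14, 14, 4, 4]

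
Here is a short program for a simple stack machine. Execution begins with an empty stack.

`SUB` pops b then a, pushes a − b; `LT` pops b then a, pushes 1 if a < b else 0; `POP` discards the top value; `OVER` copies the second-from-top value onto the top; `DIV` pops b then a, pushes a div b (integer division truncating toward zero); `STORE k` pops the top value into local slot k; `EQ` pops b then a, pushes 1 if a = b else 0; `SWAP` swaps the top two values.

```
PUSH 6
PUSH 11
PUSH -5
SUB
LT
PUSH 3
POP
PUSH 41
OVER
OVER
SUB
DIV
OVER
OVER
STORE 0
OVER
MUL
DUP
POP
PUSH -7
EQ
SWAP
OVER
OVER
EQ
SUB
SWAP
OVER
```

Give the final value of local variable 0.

-1

PUSH 6  → [6]
PUSH 11 → [6, 11]
PUSH -5 → [6, 11, -5]
SUB     → [6, 16]
LT      → [1]
PUSH 3  → [1, 3]
POP     → [1]
PUSH 41 → [1, 41]
OVER    → [1, 41, 1]
OVER    → [1, 41, 1, 41]
SUB     → [1, 41, -40]
DIV     → [1, -1]
OVER    → [1, -1, 1]
OVER    → [1, -1, 1, -1]
STORE 0 → [1, -1, 1]
OVER    → [1, -1, 1, -1]
MUL     → [1, -1, -1]
DUP     → [1, -1, -1, -1]
POP     → [1, -1, -1]
PUSH -7 → [1, -1, -1, -7]
EQ      → [1, -1, 0]
SWAP    → [1, 0, -1]
OVER    → [1, 0, -1, 0]
OVER    → [1, 0, -1, 0, -1]
EQ      → [1, 0, -1, 0]
SUB     → [1, 0, -1]
SWAP    → [1, -1, 0]
OVER    → [1, -1, 0, -1]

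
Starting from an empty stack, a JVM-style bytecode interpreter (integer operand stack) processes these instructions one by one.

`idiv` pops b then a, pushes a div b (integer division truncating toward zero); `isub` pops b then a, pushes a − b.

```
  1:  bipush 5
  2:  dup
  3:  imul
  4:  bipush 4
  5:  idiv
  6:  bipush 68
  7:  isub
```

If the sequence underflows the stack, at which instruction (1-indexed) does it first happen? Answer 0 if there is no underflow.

0

bipush 5  -> 5
dup       -> 5 5
imul      -> 25
bipush 4  -> 25 4
idiv      -> 6
bipush 68 -> 6 68
isub      -> -62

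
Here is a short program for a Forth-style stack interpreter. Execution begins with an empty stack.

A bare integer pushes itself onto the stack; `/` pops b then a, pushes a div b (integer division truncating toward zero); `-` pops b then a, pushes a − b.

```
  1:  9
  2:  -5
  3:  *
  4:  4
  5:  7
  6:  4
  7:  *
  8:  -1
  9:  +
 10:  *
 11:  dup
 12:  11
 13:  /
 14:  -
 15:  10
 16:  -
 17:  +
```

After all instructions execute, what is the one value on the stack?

44

9    [9]
-5   [9, -5]
*    [-45]
4    [-45, 4]
7    [-45, 4, 7]
4    [-45, 4, 7, 4]
*    [-45, 4, 28]
-1   [-45, 4, 28, -1]
+    [-45, 4, 27]
*    [-45, 108]
dup  [-45, 108, 108]
11   [-45, 108, 108, 11]
/    [-45, 108, 9]
-    [-45, 99]
10   [-45, 99, 10]
-    [-45, 89]
+    [44]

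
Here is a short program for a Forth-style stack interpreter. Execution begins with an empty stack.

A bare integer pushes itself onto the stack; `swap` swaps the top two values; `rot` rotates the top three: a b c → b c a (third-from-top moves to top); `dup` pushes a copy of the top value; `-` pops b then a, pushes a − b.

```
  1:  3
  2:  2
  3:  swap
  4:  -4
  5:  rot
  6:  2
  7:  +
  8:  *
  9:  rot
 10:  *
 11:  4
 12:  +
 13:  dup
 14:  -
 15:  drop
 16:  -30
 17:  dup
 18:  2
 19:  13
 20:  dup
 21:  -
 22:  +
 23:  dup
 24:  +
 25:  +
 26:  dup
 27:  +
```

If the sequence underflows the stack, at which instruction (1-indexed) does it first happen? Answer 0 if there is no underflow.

9

3     3
2     3 2
swap  2 3
-4    2 3 -4
rot   3 -4 2
2     3 -4 2 2
+     3 -4 4
*     3 -16
rot  — needs 3 operands, stack has 2 → underflow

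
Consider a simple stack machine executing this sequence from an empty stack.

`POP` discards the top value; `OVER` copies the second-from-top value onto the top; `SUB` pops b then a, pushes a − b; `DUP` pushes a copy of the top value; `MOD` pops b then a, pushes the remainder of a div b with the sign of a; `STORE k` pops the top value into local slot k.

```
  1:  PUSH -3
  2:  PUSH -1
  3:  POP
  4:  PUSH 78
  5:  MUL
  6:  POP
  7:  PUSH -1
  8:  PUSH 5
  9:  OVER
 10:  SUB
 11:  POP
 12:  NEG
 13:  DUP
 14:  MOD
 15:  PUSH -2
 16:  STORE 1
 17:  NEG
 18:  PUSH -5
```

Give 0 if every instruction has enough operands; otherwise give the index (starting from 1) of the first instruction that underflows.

PUSH -3  -3
PUSH -1  -3 -1
POP      -3
PUSH 78  -3 78
MUL      -234
POP      (empty)
PUSH -1  -1
PUSH 5   -1 5
OVER     -1 5 -1
SUB      -1 6
POP      -1
NEG      1
DUP      1 1
MOD      0
PUSH -2  0 -2
STORE 1  0
NEG      0
PUSH -5  0 -5

0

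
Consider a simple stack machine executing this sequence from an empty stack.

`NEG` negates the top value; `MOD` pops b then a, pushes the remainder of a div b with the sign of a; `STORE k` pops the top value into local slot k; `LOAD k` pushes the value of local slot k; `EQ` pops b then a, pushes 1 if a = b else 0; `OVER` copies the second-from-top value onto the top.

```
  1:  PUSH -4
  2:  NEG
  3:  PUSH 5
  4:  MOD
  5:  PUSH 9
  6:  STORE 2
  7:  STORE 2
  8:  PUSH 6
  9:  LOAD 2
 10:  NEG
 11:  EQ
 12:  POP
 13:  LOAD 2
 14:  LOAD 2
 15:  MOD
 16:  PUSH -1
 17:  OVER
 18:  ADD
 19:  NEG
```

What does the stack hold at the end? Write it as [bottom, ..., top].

PUSH -4 : [-4]
NEG     : [4]
PUSH 5  : [4, 5]
MOD     : [4]
PUSH 9  : [4, 9]
STORE 2 : [4]
STORE 2 : []
PUSH 6  : [6]
LOAD 2  : [6, 4]
NEG     : [6, -4]
EQ      : [0]
POP     : []
LOAD 2  : [4]
LOAD 2  : [4, 4]
MOD     : [0]
PUSH -1 : [0, -1]
OVER    : [0, -1, 0]
ADD     : [0, -1]
NEG     : [0, 1]

[0, 1]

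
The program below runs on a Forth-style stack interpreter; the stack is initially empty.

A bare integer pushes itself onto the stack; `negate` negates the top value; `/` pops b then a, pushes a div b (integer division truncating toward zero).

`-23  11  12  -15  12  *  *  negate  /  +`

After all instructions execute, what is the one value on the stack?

-23    -> [-23]
11     -> [-23, 11]
12     -> [-23, 11, 12]
-15    -> [-23, 11, 12, -15]
12     -> [-23, 11, 12, -15, 12]
*      -> [-23, 11, 12, -180]
*      -> [-23, 11, -2160]
negate -> [-23, 11, 2160]
/      -> [-23, 0]
+      -> [-23]

-23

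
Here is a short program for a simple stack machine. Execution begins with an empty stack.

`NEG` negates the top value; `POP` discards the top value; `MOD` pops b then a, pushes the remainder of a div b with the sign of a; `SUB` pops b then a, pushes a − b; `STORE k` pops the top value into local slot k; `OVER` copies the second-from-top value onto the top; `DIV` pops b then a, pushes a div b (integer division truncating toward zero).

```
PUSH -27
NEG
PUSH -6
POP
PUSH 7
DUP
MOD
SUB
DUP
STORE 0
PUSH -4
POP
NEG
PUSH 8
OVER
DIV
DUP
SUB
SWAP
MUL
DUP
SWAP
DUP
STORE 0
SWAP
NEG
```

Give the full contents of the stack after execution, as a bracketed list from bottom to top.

[0, 0]

PUSH -27 : [-27]
NEG      : [27]
PUSH -6  : [27, -6]
POP      : [27]
PUSH 7   : [27, 7]
DUP      : [27, 7, 7]
MOD      : [27, 0]
SUB      : [27]
DUP      : [27, 27]
STORE 0  : [27]
PUSH -4  : [27, -4]
POP      : [27]
NEG      : [-27]
PUSH 8   : [-27, 8]
OVER     : [-27, 8, -27]
DIV      : [-27, 0]
DUP      : [-27, 0, 0]
SUB      : [-27, 0]
SWAP     : [0, -27]
MUL      : [0]
DUP      : [0, 0]
SWAP     : [0, 0]
DUP      : [0, 0, 0]
STORE 0  : [0, 0]
SWAP     : [0, 0]
NEG      : [0, 0]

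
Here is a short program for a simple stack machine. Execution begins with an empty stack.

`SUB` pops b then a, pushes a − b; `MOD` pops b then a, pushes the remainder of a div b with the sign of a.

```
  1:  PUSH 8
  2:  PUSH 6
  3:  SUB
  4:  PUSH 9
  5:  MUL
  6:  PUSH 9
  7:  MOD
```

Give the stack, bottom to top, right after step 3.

PUSH 8 → [8]
PUSH 6 → [8, 6]
SUB    → [2]

[2]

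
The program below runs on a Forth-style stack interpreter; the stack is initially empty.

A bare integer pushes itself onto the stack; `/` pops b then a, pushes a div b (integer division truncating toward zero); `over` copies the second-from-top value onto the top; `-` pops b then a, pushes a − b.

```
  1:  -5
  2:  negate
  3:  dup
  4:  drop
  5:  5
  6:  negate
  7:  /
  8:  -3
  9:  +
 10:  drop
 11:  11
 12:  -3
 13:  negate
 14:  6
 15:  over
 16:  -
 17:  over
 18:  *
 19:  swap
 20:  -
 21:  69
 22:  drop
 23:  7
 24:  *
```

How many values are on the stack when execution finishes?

2

-5      [-5]
negate  [5]
dup     [5, 5]
drop    [5]
5       [5, 5]
negate  [5, -5]
/       [-1]
-3      [-1, -3]
+       [-4]
drop    []
11      [11]
-3      [11, -3]
negate  [11, 3]
6       [11, 3, 6]
over    [11, 3, 6, 3]
-       [11, 3, 3]
over    [11, 3, 3, 3]
*       [11, 3, 9]
swap    [11, 9, 3]
-       [11, 6]
69      [11, 6, 69]
drop    [11, 6]
7       [11, 6, 7]
*       [11, 42]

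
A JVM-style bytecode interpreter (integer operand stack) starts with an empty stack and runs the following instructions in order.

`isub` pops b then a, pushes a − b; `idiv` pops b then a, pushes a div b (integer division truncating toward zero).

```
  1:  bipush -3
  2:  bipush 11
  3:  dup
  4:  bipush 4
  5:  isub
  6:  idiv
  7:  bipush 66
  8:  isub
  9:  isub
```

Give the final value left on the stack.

bipush -3 -> -3
bipush 11 -> -3 11
dup       -> -3 11 11
bipush 4  -> -3 11 11 4
isub      -> -3 11 7
idiv      -> -3 1
bipush 66 -> -3 1 66
isub      -> -3 -65
isub      -> 62

62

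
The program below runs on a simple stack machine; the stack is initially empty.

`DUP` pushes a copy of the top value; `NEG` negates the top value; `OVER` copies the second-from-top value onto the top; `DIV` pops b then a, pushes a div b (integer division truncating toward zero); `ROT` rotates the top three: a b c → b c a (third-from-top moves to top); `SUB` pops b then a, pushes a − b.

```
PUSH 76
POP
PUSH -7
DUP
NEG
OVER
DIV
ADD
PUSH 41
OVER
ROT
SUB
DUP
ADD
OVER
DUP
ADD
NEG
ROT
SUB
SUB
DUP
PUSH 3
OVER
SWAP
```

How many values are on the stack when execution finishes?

PUSH 76 : [76]
POP     : []
PUSH -7 : [-7]
DUP     : [-7, -7]
NEG     : [-7, 7]
OVER    : [-7, 7, -7]
DIV     : [-7, -1]
ADD     : [-8]
PUSH 41 : [-8, 41]
OVER    : [-8, 41, -8]
ROT     : [41, -8, -8]
SUB     : [41, 0]
DUP     : [41, 0, 0]
ADD     : [41, 0]
OVER    : [41, 0, 41]
DUP     : [41, 0, 41, 41]
ADD     : [41, 0, 82]
NEG     : [41, 0, -82]
ROT     : [0, -82, 41]
SUB     : [0, -123]
SUB     : [123]
DUP     : [123, 123]
PUSH 3  : [123, 123, 3]
OVER    : [123, 123, 3, 123]
SWAP    : [123, 123, 123, 3]

4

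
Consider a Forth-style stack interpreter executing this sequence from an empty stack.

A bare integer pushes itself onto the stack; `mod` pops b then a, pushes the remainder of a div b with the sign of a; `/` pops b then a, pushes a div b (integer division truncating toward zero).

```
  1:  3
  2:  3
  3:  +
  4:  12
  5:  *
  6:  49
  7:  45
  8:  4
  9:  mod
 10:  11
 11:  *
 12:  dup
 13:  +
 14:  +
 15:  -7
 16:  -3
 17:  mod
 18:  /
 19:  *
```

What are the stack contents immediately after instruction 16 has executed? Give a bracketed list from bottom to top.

3   -> [3]
3   -> [3, 3]
+   -> [6]
12  -> [6, 12]
*   -> [72]
49  -> [72, 49]
45  -> [72, 49, 45]
4   -> [72, 49, 45, 4]
mod -> [72, 49, 1]
11  -> [72, 49, 1, 11]
*   -> [72, 49, 11]
dup -> [72, 49, 11, 11]
+   -> [72, 49, 22]
+   -> [72, 71]
-7  -> [72, 71, -7]
-3  -> [72, 71, -7, -3]

[72, 71, -7, -3]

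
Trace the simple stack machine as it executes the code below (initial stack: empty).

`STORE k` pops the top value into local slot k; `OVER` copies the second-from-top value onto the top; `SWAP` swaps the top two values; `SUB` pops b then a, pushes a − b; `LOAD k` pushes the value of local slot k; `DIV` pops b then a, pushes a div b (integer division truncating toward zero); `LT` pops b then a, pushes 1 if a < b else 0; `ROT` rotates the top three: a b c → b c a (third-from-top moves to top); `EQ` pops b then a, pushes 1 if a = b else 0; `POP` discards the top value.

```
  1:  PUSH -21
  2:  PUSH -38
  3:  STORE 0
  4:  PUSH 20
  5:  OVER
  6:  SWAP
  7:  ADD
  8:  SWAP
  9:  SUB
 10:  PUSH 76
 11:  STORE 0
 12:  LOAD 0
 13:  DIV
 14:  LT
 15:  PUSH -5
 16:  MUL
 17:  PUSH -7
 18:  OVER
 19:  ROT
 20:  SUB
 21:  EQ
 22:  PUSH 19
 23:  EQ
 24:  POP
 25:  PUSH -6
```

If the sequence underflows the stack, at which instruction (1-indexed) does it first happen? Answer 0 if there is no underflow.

14

PUSH -21 : -21
PUSH -38 : -21 -38
STORE 0  : -21
PUSH 20  : -21 20
OVER     : -21 20 -21
SWAP     : -21 -21 20
ADD      : -21 -1
SWAP     : -1 -21
SUB      : 20
PUSH 76  : 20 76
STORE 0  : 20
LOAD 0   : 20 76
DIV      : 0
LT  — needs 2 operands, stack has 1 → underflow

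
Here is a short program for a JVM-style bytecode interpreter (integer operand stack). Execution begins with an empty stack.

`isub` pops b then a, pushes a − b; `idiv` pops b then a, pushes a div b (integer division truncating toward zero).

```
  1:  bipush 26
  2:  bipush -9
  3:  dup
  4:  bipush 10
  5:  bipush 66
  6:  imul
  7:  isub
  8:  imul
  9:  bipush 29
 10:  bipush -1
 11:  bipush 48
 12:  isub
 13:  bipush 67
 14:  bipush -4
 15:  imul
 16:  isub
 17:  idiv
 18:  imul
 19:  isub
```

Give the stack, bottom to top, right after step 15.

[26, 6021, 29, -49, -268]

bipush 26 -> 26
bipush -9 -> 26 -9
dup       -> 26 -9 -9
bipush 10 -> 26 -9 -9 10
bipush 66 -> 26 -9 -9 10 66
imul      -> 26 -9 -9 660
isub      -> 26 -9 -669
imul      -> 26 6021
bipush 29 -> 26 6021 29
bipush -1 -> 26 6021 29 -1
bipush 48 -> 26 6021 29 -1 48
isub      -> 26 6021 29 -49
bipush 67 -> 26 6021 29 -49 67
bipush -4 -> 26 6021 29 -49 67 -4
imul      -> 26 6021 29 -49 -268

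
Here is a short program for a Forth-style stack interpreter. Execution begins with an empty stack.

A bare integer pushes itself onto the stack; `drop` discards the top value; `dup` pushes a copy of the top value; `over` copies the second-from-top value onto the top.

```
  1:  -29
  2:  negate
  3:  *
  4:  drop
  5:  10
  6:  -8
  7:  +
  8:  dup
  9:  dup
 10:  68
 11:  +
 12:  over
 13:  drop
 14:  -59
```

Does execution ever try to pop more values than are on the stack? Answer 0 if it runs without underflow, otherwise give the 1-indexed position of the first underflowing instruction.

-29    → -29
negate → 29
*  — needs 2 operands, stack has 1 → underflow

3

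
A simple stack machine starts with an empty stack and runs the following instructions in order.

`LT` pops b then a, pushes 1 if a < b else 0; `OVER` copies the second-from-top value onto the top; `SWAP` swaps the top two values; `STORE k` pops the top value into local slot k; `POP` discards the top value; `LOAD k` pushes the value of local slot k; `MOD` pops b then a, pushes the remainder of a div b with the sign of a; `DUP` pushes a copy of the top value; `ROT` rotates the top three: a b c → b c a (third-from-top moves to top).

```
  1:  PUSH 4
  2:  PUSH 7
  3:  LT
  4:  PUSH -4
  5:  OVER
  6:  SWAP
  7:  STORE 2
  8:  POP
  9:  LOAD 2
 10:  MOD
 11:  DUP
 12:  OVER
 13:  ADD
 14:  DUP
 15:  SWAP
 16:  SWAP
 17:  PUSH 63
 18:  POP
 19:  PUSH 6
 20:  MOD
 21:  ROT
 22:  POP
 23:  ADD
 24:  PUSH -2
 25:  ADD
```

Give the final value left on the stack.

PUSH 4  → [4]
PUSH 7  → [4, 7]
LT      → [1]
PUSH -4 → [1, -4]
OVER    → [1, -4, 1]
SWAP    → [1, 1, -4]
STORE 2 → [1, 1]
POP     → [1]
LOAD 2  → [1, -4]
MOD     → [1]
DUP     → [1, 1]
OVER    → [1, 1, 1]
ADD     → [1, 2]
DUP     → [1, 2, 2]
SWAP    → [1, 2, 2]
SWAP    → [1, 2, 2]
PUSH 63 → [1, 2, 2, 63]
POP     → [1, 2, 2]
PUSH 6  → [1, 2, 2, 6]
MOD     → [1, 2, 2]
ROT     → [2, 2, 1]
POP     → [2, 2]
ADD     → [4]
PUSH -2 → [4, -2]
ADD     → [2]

2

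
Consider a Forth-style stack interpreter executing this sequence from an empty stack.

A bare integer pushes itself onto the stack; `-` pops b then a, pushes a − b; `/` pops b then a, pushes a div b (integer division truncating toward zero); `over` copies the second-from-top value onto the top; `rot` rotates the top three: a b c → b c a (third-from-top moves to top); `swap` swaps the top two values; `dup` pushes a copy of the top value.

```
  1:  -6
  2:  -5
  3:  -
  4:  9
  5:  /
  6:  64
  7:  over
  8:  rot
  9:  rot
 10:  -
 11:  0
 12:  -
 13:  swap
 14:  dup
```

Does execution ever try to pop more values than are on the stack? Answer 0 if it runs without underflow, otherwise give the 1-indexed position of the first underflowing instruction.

0

-6   -> [-6]
-5   -> [-6, -5]
-    -> [-1]
9    -> [-1, 9]
/    -> [0]
64   -> [0, 64]
over -> [0, 64, 0]
rot  -> [64, 0, 0]
rot  -> [0, 0, 64]
-    -> [0, -64]
0    -> [0, -64, 0]
-    -> [0, -64]
swap -> [-64, 0]
dup  -> [-64, 0, 0]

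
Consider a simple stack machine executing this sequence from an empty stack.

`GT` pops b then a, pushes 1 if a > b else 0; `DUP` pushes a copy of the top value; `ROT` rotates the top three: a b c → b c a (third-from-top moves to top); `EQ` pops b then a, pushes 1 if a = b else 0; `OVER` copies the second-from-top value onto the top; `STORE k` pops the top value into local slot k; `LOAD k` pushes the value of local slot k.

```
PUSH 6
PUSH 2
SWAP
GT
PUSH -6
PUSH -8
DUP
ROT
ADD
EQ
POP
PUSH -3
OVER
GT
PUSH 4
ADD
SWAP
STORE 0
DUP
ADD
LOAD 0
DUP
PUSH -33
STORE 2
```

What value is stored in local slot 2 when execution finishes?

PUSH 6   → [6]
PUSH 2   → [6, 2]
SWAP     → [2, 6]
GT       → [0]
PUSH -6  → [0, -6]
PUSH -8  → [0, -6, -8]
DUP      → [0, -6, -8, -8]
ROT      → [0, -8, -8, -6]
ADD      → [0, -8, -14]
EQ       → [0, 0]
POP      → [0]
PUSH -3  → [0, -3]
OVER     → [0, -3, 0]
GT       → [0, 0]
PUSH 4   → [0, 0, 4]
ADD      → [0, 4]
SWAP     → [4, 0]
STORE 0  → [4]
DUP      → [4, 4]
ADD      → [8]
LOAD 0   → [8, 0]
DUP      → [8, 0, 0]
PUSH -33 → [8, 0, 0, -33]
STORE 2  → [8, 0, 0]

-33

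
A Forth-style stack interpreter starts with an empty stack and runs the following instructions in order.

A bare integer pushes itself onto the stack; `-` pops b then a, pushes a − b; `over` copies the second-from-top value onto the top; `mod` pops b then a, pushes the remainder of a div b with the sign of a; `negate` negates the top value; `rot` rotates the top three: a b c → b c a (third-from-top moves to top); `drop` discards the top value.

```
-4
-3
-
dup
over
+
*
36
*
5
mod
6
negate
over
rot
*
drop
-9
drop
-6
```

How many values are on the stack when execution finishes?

-4     -> [-4]
-3     -> [-4, -3]
-      -> [-1]
dup    -> [-1, -1]
over   -> [-1, -1, -1]
+      -> [-1, -2]
*      -> [2]
36     -> [2, 36]
*      -> [72]
5      -> [72, 5]
mod    -> [2]
6      -> [2, 6]
negate -> [2, -6]
over   -> [2, -6, 2]
rot    -> [-6, 2, 2]
*      -> [-6, 4]
drop   -> [-6]
-9     -> [-6, -9]
drop   -> [-6]
-6     -> [-6, -6]

2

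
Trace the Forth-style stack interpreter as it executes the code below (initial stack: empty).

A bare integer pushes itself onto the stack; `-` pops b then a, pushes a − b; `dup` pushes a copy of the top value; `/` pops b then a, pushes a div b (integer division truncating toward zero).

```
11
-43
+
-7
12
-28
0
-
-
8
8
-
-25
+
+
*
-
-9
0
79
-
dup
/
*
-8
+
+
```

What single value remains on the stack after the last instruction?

11  -> [11]
-43 -> [11, -43]
+   -> [-32]
-7  -> [-32, -7]
12  -> [-32, -7, 12]
-28 -> [-32, -7, 12, -28]
0   -> [-32, -7, 12, -28, 0]
-   -> [-32, -7, 12, -28]
-   -> [-32, -7, 40]
8   -> [-32, -7, 40, 8]
8   -> [-32, -7, 40, 8, 8]
-   -> [-32, -7, 40, 0]
-25 -> [-32, -7, 40, 0, -25]
+   -> [-32, -7, 40, -25]
+   -> [-32, -7, 15]
*   -> [-32, -105]
-   -> [73]
-9  -> [73, -9]
0   -> [73, -9, 0]
79  -> [73, -9, 0, 79]
-   -> [73, -9, -79]
dup -> [73, -9, -79, -79]
/   -> [73, -9, 1]
*   -> [73, -9]
-8  -> [73, -9, -8]
+   -> [73, -17]
+   -> [56]

56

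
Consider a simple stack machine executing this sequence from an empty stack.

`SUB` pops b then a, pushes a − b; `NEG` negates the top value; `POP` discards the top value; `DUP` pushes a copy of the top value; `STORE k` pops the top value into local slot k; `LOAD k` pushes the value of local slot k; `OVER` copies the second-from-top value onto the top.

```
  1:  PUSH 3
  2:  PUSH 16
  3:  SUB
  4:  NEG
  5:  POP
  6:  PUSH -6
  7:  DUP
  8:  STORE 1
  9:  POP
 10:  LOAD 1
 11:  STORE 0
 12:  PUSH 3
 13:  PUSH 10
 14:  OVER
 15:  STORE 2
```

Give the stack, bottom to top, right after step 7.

[-6, -6]

PUSH 3   [3]
PUSH 16  [3, 16]
SUB      [-13]
NEG      [13]
POP      []
PUSH -6  [-6]
DUP      [-6, -6]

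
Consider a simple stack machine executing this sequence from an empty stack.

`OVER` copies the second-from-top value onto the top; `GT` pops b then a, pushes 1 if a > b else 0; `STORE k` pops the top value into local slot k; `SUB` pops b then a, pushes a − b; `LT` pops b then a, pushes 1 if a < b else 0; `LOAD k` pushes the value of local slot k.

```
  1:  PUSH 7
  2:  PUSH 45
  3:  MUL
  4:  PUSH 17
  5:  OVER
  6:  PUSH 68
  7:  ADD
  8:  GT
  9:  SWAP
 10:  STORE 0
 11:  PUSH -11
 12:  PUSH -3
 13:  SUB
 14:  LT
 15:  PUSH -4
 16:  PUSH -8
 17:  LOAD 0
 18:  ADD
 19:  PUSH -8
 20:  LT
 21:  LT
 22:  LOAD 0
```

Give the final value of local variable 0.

PUSH 7    7
PUSH 45   7 45
MUL       315
PUSH 17   315 17
OVER      315 17 315
PUSH 68   315 17 315 68
ADD       315 17 383
GT        315 0
SWAP      0 315
STORE 0   0
PUSH -11  0 -11
PUSH -3   0 -11 -3
SUB       0 -8
LT        0
PUSH -4   0 -4
PUSH -8   0 -4 -8
LOAD 0    0 -4 -8 315
ADD       0 -4 307
PUSH -8   0 -4 307 -8
LT        0 -4 0
LT        0 1
LOAD 0    0 1 315

315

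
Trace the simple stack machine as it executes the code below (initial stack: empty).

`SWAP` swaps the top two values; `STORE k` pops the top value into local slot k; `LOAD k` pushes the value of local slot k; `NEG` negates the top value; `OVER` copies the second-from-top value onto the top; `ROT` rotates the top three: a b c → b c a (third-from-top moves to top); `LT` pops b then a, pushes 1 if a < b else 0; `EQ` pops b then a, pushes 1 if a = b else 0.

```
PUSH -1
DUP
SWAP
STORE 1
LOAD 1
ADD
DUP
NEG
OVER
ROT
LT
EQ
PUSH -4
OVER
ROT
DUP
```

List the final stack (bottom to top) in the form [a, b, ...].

[-4, 0, 0, 0]

PUSH -1 → [-1]
DUP     → [-1, -1]
SWAP    → [-1, -1]
STORE 1 → [-1]
LOAD 1  → [-1, -1]
ADD     → [-2]
DUP     → [-2, -2]
NEG     → [-2, 2]
OVER    → [-2, 2, -2]
ROT     → [2, -2, -2]
LT      → [2, 0]
EQ      → [0]
PUSH -4 → [0, -4]
OVER    → [0, -4, 0]
ROT     → [-4, 0, 0]
DUP     → [-4, 0, 0, 0]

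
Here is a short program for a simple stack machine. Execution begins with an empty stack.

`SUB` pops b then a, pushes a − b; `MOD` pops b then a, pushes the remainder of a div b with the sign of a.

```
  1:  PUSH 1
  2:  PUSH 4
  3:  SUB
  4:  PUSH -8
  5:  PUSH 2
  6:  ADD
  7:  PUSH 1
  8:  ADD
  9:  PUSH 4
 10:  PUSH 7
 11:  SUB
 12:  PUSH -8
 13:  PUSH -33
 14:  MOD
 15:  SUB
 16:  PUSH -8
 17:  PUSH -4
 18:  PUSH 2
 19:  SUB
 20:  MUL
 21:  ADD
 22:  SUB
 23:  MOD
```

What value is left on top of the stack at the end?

PUSH 1   : [1]
PUSH 4   : [1, 4]
SUB      : [-3]
PUSH -8  : [-3, -8]
PUSH 2   : [-3, -8, 2]
ADD      : [-3, -6]
PUSH 1   : [-3, -6, 1]
ADD      : [-3, -5]
PUSH 4   : [-3, -5, 4]
PUSH 7   : [-3, -5, 4, 7]
SUB      : [-3, -5, -3]
PUSH -8  : [-3, -5, -3, -8]
PUSH -33 : [-3, -5, -3, -8, -33]
MOD      : [-3, -5, -3, -8]
SUB      : [-3, -5, 5]
PUSH -8  : [-3, -5, 5, -8]
PUSH -4  : [-3, -5, 5, -8, -4]
PUSH 2   : [-3, -5, 5, -8, -4, 2]
SUB      : [-3, -5, 5, -8, -6]
MUL      : [-3, -5, 5, 48]
ADD      : [-3, -5, 53]
SUB      : [-3, -58]
MOD      : [-3]

-3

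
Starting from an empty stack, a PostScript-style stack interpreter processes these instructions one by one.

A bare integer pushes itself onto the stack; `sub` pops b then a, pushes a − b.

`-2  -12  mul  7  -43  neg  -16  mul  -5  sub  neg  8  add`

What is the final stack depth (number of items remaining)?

3

-2  → -2
-12 → -2 -12
mul → 24
7   → 24 7
-43 → 24 7 -43
neg → 24 7 43
-16 → 24 7 43 -16
mul → 24 7 -688
-5  → 24 7 -688 -5
sub → 24 7 -683
neg → 24 7 683
8   → 24 7 683 8
add → 24 7 691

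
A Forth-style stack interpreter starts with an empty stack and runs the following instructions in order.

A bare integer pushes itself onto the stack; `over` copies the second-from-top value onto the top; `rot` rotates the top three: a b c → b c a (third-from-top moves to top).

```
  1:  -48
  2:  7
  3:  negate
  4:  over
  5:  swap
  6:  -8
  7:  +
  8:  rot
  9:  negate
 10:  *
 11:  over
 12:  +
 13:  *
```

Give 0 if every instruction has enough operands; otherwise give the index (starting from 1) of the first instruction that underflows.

0

-48    : -48
7      : -48 7
negate : -48 -7
over   : -48 -7 -48
swap   : -48 -48 -7
-8     : -48 -48 -7 -8
+      : -48 -48 -15
rot    : -48 -15 -48
negate : -48 -15 48
*      : -48 -720
over   : -48 -720 -48
+      : -48 -768
*      : 36864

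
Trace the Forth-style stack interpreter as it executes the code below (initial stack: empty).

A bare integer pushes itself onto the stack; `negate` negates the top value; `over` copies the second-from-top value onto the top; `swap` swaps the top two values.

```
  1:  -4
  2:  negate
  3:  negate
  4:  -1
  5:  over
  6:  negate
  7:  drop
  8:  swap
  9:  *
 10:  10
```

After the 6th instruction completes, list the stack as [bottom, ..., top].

[-4, -1, 4]

-4     -> [-4]
negate -> [4]
negate -> [-4]
-1     -> [-4, -1]
over   -> [-4, -1, -4]
negate -> [-4, -1, 4]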